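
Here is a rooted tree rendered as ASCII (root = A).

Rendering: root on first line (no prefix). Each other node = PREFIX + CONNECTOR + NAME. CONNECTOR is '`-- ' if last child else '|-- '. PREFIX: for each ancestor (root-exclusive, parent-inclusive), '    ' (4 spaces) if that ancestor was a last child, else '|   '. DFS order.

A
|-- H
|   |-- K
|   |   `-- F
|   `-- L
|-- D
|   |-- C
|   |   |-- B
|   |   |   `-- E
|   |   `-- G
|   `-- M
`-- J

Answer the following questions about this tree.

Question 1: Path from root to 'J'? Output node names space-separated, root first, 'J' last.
Walk down from root: A -> J

Answer: A J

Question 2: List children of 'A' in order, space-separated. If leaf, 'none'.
Answer: H D J

Derivation:
Node A's children (from adjacency): H, D, J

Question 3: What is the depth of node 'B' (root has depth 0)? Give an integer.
Answer: 3

Derivation:
Path from root to B: A -> D -> C -> B
Depth = number of edges = 3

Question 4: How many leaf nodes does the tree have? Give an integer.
Leaves (nodes with no children): E, F, G, J, L, M

Answer: 6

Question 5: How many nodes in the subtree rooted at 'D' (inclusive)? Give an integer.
Answer: 6

Derivation:
Subtree rooted at D contains: B, C, D, E, G, M
Count = 6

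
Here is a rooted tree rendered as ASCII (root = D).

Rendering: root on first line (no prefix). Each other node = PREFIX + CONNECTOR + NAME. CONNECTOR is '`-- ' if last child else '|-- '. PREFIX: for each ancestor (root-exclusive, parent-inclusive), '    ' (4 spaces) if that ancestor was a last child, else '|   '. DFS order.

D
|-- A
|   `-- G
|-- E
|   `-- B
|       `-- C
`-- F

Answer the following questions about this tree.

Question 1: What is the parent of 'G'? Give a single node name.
Scan adjacency: G appears as child of A

Answer: A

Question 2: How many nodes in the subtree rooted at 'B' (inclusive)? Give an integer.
Subtree rooted at B contains: B, C
Count = 2

Answer: 2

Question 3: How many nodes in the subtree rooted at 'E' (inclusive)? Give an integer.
Subtree rooted at E contains: B, C, E
Count = 3

Answer: 3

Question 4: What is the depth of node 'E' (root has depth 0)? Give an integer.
Answer: 1

Derivation:
Path from root to E: D -> E
Depth = number of edges = 1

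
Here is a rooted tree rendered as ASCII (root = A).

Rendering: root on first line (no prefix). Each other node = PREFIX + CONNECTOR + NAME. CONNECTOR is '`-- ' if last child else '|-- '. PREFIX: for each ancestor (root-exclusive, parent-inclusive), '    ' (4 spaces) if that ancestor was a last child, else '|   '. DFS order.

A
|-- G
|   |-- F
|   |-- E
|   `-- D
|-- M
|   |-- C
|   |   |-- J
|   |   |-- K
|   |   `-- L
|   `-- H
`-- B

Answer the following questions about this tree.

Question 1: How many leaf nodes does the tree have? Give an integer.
Leaves (nodes with no children): B, D, E, F, H, J, K, L

Answer: 8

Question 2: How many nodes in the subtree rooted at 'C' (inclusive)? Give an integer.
Answer: 4

Derivation:
Subtree rooted at C contains: C, J, K, L
Count = 4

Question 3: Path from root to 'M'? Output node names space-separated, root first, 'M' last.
Answer: A M

Derivation:
Walk down from root: A -> M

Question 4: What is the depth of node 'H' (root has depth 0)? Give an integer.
Answer: 2

Derivation:
Path from root to H: A -> M -> H
Depth = number of edges = 2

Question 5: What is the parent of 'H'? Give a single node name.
Answer: M

Derivation:
Scan adjacency: H appears as child of M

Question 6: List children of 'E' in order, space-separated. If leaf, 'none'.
Node E's children (from adjacency): (leaf)

Answer: none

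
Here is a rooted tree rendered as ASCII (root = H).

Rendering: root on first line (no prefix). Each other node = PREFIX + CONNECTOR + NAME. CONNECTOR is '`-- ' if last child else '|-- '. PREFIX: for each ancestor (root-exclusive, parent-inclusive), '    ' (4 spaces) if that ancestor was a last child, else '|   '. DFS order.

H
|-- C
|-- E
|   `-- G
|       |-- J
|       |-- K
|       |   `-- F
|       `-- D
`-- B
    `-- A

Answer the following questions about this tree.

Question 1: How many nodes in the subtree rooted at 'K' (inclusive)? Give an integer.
Subtree rooted at K contains: F, K
Count = 2

Answer: 2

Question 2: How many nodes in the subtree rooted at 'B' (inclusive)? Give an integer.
Answer: 2

Derivation:
Subtree rooted at B contains: A, B
Count = 2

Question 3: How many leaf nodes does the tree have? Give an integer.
Leaves (nodes with no children): A, C, D, F, J

Answer: 5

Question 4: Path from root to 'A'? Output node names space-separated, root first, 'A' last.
Walk down from root: H -> B -> A

Answer: H B A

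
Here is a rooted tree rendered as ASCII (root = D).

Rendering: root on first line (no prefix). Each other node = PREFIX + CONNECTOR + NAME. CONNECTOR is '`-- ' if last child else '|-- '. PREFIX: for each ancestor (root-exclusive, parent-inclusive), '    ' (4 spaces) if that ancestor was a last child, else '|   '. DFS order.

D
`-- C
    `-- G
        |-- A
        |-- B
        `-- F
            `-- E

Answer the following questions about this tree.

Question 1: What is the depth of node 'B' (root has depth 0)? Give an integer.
Answer: 3

Derivation:
Path from root to B: D -> C -> G -> B
Depth = number of edges = 3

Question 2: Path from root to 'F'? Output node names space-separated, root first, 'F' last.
Answer: D C G F

Derivation:
Walk down from root: D -> C -> G -> F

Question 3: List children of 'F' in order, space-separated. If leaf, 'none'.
Node F's children (from adjacency): E

Answer: E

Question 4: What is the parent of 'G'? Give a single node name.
Answer: C

Derivation:
Scan adjacency: G appears as child of C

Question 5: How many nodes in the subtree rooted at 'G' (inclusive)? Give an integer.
Answer: 5

Derivation:
Subtree rooted at G contains: A, B, E, F, G
Count = 5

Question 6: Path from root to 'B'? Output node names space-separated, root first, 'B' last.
Walk down from root: D -> C -> G -> B

Answer: D C G B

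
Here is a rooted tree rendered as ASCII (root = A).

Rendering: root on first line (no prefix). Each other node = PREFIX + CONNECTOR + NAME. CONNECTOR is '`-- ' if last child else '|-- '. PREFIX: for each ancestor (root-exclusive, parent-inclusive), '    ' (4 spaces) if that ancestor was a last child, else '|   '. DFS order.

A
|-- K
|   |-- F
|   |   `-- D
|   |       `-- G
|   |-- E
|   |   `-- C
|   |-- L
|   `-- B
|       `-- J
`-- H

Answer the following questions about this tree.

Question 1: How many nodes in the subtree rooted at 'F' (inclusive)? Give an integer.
Subtree rooted at F contains: D, F, G
Count = 3

Answer: 3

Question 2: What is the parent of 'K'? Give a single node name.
Answer: A

Derivation:
Scan adjacency: K appears as child of A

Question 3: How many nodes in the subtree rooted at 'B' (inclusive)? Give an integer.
Answer: 2

Derivation:
Subtree rooted at B contains: B, J
Count = 2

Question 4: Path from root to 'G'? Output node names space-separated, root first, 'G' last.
Answer: A K F D G

Derivation:
Walk down from root: A -> K -> F -> D -> G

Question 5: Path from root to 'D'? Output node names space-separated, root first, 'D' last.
Walk down from root: A -> K -> F -> D

Answer: A K F D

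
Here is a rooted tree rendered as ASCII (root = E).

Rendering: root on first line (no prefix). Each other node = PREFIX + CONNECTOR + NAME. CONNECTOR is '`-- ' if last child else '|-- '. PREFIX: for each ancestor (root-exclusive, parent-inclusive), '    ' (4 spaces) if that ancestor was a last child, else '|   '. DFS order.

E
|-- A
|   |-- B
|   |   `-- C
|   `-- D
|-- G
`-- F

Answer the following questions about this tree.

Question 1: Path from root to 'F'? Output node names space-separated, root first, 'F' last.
Answer: E F

Derivation:
Walk down from root: E -> F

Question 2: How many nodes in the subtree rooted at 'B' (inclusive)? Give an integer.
Subtree rooted at B contains: B, C
Count = 2

Answer: 2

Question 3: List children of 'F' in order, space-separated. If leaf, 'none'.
Node F's children (from adjacency): (leaf)

Answer: none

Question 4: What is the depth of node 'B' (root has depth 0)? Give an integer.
Path from root to B: E -> A -> B
Depth = number of edges = 2

Answer: 2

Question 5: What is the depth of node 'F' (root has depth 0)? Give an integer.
Path from root to F: E -> F
Depth = number of edges = 1

Answer: 1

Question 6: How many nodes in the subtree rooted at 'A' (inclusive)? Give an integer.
Subtree rooted at A contains: A, B, C, D
Count = 4

Answer: 4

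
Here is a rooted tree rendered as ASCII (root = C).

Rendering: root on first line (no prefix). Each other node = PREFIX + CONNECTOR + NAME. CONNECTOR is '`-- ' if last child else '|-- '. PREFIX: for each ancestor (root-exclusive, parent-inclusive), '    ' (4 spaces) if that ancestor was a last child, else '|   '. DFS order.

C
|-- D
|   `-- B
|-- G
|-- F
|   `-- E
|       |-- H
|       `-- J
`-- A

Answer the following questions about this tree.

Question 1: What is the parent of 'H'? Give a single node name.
Scan adjacency: H appears as child of E

Answer: E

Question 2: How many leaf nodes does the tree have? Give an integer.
Leaves (nodes with no children): A, B, G, H, J

Answer: 5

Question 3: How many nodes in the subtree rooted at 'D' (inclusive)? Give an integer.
Subtree rooted at D contains: B, D
Count = 2

Answer: 2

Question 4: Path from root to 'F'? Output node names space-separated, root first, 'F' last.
Answer: C F

Derivation:
Walk down from root: C -> F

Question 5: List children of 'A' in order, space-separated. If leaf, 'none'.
Answer: none

Derivation:
Node A's children (from adjacency): (leaf)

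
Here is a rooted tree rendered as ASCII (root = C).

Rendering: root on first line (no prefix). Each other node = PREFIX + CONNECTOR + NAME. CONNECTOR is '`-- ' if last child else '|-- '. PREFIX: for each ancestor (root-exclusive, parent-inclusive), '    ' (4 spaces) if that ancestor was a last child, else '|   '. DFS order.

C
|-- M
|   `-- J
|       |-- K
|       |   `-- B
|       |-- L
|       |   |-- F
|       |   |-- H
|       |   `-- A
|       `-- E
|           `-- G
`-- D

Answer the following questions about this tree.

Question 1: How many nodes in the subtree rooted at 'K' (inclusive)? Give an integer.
Answer: 2

Derivation:
Subtree rooted at K contains: B, K
Count = 2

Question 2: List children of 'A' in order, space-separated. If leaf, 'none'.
Answer: none

Derivation:
Node A's children (from adjacency): (leaf)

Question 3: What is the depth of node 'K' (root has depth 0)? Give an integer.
Answer: 3

Derivation:
Path from root to K: C -> M -> J -> K
Depth = number of edges = 3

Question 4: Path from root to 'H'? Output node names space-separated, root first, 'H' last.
Answer: C M J L H

Derivation:
Walk down from root: C -> M -> J -> L -> H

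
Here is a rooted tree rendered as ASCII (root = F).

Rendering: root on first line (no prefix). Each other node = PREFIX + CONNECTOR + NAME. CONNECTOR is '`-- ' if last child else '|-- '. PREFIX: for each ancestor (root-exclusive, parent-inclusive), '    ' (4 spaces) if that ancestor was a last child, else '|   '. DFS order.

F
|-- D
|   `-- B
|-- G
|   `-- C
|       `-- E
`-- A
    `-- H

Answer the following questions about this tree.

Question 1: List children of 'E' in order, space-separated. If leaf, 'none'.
Node E's children (from adjacency): (leaf)

Answer: none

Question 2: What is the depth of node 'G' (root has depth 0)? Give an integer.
Path from root to G: F -> G
Depth = number of edges = 1

Answer: 1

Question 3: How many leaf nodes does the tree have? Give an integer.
Leaves (nodes with no children): B, E, H

Answer: 3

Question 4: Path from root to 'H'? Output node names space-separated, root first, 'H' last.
Walk down from root: F -> A -> H

Answer: F A H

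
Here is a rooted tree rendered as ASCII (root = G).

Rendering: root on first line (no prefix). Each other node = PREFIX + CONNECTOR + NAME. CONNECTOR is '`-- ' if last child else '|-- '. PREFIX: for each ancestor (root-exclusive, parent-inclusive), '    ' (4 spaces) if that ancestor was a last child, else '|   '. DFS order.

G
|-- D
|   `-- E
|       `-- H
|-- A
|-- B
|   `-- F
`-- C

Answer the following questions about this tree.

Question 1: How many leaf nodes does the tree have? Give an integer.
Answer: 4

Derivation:
Leaves (nodes with no children): A, C, F, H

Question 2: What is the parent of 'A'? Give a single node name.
Scan adjacency: A appears as child of G

Answer: G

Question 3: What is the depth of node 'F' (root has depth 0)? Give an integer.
Answer: 2

Derivation:
Path from root to F: G -> B -> F
Depth = number of edges = 2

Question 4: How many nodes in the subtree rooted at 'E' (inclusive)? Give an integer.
Answer: 2

Derivation:
Subtree rooted at E contains: E, H
Count = 2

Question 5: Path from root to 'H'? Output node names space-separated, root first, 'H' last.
Walk down from root: G -> D -> E -> H

Answer: G D E H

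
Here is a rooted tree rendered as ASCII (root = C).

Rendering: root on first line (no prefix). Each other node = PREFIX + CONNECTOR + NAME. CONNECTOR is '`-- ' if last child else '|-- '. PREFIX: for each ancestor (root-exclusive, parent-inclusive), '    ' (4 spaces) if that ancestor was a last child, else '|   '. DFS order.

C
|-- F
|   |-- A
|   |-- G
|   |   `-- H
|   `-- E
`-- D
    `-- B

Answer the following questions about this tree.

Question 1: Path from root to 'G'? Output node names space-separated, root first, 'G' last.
Answer: C F G

Derivation:
Walk down from root: C -> F -> G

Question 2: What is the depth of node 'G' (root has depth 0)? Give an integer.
Answer: 2

Derivation:
Path from root to G: C -> F -> G
Depth = number of edges = 2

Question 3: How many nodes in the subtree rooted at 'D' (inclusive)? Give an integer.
Answer: 2

Derivation:
Subtree rooted at D contains: B, D
Count = 2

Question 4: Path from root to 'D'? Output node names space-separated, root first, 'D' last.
Walk down from root: C -> D

Answer: C D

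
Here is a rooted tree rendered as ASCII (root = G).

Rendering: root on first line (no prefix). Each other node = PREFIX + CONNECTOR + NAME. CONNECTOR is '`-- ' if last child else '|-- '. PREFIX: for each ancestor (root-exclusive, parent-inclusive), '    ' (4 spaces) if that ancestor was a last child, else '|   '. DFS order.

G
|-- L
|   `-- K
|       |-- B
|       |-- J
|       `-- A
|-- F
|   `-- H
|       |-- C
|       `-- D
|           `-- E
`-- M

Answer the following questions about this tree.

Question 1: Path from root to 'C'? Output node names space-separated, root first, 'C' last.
Answer: G F H C

Derivation:
Walk down from root: G -> F -> H -> C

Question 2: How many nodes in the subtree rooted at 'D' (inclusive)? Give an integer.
Subtree rooted at D contains: D, E
Count = 2

Answer: 2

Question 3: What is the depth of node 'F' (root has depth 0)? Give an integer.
Path from root to F: G -> F
Depth = number of edges = 1

Answer: 1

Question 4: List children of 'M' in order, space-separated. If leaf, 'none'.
Node M's children (from adjacency): (leaf)

Answer: none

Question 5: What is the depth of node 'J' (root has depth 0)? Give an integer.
Path from root to J: G -> L -> K -> J
Depth = number of edges = 3

Answer: 3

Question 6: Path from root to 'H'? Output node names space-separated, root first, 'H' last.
Walk down from root: G -> F -> H

Answer: G F H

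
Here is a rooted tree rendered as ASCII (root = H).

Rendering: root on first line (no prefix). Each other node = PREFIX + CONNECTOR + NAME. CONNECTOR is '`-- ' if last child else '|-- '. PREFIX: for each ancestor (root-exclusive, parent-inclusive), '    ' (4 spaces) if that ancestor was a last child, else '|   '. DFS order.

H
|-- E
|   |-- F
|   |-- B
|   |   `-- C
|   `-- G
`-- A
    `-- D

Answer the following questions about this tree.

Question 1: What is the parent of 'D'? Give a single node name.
Answer: A

Derivation:
Scan adjacency: D appears as child of A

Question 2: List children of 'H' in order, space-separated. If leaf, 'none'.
Node H's children (from adjacency): E, A

Answer: E A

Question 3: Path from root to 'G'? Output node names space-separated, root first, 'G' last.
Walk down from root: H -> E -> G

Answer: H E G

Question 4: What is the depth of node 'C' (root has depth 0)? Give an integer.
Answer: 3

Derivation:
Path from root to C: H -> E -> B -> C
Depth = number of edges = 3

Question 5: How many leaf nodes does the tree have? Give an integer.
Leaves (nodes with no children): C, D, F, G

Answer: 4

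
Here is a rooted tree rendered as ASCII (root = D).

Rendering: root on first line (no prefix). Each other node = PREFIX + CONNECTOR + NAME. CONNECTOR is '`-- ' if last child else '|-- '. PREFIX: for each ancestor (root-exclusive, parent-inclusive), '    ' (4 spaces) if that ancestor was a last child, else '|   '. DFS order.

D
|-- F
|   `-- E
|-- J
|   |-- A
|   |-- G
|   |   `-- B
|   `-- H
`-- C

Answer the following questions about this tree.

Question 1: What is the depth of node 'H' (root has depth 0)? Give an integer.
Path from root to H: D -> J -> H
Depth = number of edges = 2

Answer: 2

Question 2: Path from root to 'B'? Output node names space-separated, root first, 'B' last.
Walk down from root: D -> J -> G -> B

Answer: D J G B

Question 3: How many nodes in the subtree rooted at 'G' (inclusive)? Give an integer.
Answer: 2

Derivation:
Subtree rooted at G contains: B, G
Count = 2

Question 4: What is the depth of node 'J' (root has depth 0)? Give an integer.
Path from root to J: D -> J
Depth = number of edges = 1

Answer: 1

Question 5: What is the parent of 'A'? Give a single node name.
Answer: J

Derivation:
Scan adjacency: A appears as child of J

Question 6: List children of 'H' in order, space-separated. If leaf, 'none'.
Node H's children (from adjacency): (leaf)

Answer: none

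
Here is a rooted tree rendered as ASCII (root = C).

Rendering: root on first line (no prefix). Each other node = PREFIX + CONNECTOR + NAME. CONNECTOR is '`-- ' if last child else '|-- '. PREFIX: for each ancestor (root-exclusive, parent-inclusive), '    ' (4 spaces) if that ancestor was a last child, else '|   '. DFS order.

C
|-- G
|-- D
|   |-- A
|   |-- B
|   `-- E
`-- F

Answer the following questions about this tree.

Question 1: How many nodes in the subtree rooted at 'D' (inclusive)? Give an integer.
Answer: 4

Derivation:
Subtree rooted at D contains: A, B, D, E
Count = 4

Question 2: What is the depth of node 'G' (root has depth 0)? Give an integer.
Answer: 1

Derivation:
Path from root to G: C -> G
Depth = number of edges = 1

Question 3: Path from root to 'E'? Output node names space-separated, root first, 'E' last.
Answer: C D E

Derivation:
Walk down from root: C -> D -> E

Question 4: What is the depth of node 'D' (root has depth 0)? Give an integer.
Answer: 1

Derivation:
Path from root to D: C -> D
Depth = number of edges = 1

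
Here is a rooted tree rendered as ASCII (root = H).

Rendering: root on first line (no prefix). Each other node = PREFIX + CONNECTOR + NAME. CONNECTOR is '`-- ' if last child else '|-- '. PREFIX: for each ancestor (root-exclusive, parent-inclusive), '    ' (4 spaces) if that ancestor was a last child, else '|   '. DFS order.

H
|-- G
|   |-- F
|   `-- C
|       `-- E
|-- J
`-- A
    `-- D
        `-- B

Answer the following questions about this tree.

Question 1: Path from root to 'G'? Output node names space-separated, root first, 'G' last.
Answer: H G

Derivation:
Walk down from root: H -> G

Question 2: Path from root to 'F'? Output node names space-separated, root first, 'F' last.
Walk down from root: H -> G -> F

Answer: H G F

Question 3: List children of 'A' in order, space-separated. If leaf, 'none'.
Node A's children (from adjacency): D

Answer: D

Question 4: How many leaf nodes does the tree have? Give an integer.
Leaves (nodes with no children): B, E, F, J

Answer: 4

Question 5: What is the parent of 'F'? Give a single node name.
Scan adjacency: F appears as child of G

Answer: G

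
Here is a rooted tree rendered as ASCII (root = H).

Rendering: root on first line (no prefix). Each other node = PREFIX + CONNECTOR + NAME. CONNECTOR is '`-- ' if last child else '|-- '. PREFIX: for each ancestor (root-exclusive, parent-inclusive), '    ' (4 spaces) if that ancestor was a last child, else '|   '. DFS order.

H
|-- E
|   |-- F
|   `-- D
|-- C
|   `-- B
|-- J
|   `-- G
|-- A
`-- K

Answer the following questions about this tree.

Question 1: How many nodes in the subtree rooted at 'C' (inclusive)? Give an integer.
Subtree rooted at C contains: B, C
Count = 2

Answer: 2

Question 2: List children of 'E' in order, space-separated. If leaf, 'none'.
Answer: F D

Derivation:
Node E's children (from adjacency): F, D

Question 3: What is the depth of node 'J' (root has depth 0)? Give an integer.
Answer: 1

Derivation:
Path from root to J: H -> J
Depth = number of edges = 1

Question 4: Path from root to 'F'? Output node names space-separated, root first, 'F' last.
Answer: H E F

Derivation:
Walk down from root: H -> E -> F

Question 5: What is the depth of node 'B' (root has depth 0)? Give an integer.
Answer: 2

Derivation:
Path from root to B: H -> C -> B
Depth = number of edges = 2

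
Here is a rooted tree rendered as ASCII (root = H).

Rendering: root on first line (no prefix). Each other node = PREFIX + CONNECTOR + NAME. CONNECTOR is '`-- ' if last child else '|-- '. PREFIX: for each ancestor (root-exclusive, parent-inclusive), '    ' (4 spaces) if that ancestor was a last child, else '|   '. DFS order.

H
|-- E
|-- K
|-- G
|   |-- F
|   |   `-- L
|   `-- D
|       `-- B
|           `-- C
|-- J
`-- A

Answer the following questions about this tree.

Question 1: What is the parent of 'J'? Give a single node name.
Scan adjacency: J appears as child of H

Answer: H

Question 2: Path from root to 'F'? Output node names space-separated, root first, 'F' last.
Answer: H G F

Derivation:
Walk down from root: H -> G -> F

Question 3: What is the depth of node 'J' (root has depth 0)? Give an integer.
Answer: 1

Derivation:
Path from root to J: H -> J
Depth = number of edges = 1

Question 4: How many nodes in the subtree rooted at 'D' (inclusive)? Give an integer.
Subtree rooted at D contains: B, C, D
Count = 3

Answer: 3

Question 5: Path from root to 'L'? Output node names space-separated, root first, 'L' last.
Walk down from root: H -> G -> F -> L

Answer: H G F L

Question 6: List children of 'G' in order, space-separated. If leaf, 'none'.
Answer: F D

Derivation:
Node G's children (from adjacency): F, D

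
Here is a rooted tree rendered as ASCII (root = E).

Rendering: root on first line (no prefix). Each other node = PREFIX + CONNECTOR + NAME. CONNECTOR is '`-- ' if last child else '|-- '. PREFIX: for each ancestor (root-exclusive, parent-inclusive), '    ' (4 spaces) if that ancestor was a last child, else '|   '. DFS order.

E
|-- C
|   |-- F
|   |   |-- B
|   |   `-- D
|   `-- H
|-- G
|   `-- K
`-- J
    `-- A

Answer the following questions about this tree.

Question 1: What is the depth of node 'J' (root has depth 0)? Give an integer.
Answer: 1

Derivation:
Path from root to J: E -> J
Depth = number of edges = 1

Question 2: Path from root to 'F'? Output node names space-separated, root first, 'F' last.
Answer: E C F

Derivation:
Walk down from root: E -> C -> F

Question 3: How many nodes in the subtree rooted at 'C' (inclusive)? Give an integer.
Subtree rooted at C contains: B, C, D, F, H
Count = 5

Answer: 5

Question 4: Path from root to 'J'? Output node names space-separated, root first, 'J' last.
Answer: E J

Derivation:
Walk down from root: E -> J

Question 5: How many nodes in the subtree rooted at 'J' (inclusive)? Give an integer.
Subtree rooted at J contains: A, J
Count = 2

Answer: 2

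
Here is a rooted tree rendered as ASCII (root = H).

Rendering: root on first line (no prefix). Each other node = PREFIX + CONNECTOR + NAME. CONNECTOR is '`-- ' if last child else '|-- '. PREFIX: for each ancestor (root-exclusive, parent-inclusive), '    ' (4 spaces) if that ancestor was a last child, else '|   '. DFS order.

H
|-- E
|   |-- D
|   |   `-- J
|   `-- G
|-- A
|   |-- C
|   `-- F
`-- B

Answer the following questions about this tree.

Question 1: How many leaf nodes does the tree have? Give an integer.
Leaves (nodes with no children): B, C, F, G, J

Answer: 5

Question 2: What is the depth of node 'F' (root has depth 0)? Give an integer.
Path from root to F: H -> A -> F
Depth = number of edges = 2

Answer: 2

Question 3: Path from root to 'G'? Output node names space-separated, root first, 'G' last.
Answer: H E G

Derivation:
Walk down from root: H -> E -> G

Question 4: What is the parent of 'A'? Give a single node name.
Scan adjacency: A appears as child of H

Answer: H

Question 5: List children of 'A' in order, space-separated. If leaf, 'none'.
Node A's children (from adjacency): C, F

Answer: C F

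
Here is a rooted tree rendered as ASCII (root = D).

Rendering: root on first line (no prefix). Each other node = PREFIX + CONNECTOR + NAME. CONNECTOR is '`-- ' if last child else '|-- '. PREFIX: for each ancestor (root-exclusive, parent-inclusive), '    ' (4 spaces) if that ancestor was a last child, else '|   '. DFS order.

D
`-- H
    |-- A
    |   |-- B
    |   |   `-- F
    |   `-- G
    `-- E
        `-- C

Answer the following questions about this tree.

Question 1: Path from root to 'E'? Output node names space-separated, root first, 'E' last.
Walk down from root: D -> H -> E

Answer: D H E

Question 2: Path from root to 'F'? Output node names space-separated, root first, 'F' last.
Answer: D H A B F

Derivation:
Walk down from root: D -> H -> A -> B -> F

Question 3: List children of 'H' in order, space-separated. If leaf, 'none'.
Answer: A E

Derivation:
Node H's children (from adjacency): A, E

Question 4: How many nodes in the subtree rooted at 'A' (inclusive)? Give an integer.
Answer: 4

Derivation:
Subtree rooted at A contains: A, B, F, G
Count = 4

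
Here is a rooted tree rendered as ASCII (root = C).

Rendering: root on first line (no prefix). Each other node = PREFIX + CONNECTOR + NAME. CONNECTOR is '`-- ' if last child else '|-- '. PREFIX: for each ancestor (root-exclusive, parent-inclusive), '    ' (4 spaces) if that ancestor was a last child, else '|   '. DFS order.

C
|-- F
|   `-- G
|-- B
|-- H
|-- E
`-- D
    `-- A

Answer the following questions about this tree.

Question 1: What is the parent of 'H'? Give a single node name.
Answer: C

Derivation:
Scan adjacency: H appears as child of C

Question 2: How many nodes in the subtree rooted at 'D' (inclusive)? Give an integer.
Subtree rooted at D contains: A, D
Count = 2

Answer: 2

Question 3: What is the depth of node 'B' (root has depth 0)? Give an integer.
Answer: 1

Derivation:
Path from root to B: C -> B
Depth = number of edges = 1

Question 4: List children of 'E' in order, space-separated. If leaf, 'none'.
Node E's children (from adjacency): (leaf)

Answer: none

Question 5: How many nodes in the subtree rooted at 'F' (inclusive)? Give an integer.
Answer: 2

Derivation:
Subtree rooted at F contains: F, G
Count = 2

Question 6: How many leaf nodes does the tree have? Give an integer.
Answer: 5

Derivation:
Leaves (nodes with no children): A, B, E, G, H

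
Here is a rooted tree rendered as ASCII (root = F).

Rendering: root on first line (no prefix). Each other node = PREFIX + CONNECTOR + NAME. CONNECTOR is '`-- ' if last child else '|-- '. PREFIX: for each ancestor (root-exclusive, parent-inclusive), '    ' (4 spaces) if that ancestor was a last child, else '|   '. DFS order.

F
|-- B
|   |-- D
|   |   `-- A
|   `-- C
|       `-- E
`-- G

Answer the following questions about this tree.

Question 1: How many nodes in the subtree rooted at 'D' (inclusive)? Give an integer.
Subtree rooted at D contains: A, D
Count = 2

Answer: 2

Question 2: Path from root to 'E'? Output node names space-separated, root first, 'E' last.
Answer: F B C E

Derivation:
Walk down from root: F -> B -> C -> E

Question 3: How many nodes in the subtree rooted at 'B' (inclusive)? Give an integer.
Answer: 5

Derivation:
Subtree rooted at B contains: A, B, C, D, E
Count = 5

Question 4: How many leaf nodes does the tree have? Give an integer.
Leaves (nodes with no children): A, E, G

Answer: 3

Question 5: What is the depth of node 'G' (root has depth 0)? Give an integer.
Path from root to G: F -> G
Depth = number of edges = 1

Answer: 1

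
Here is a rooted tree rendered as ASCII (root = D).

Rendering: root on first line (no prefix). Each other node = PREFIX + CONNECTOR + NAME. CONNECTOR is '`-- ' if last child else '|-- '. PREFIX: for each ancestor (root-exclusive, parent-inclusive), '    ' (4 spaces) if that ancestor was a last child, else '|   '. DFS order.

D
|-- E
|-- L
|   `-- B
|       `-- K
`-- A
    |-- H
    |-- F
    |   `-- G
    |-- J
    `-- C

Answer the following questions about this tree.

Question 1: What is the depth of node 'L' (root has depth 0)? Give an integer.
Path from root to L: D -> L
Depth = number of edges = 1

Answer: 1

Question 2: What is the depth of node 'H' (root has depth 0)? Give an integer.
Answer: 2

Derivation:
Path from root to H: D -> A -> H
Depth = number of edges = 2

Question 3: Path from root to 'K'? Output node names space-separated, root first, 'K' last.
Walk down from root: D -> L -> B -> K

Answer: D L B K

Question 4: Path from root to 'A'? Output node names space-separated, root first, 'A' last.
Answer: D A

Derivation:
Walk down from root: D -> A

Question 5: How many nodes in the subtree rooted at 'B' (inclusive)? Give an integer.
Answer: 2

Derivation:
Subtree rooted at B contains: B, K
Count = 2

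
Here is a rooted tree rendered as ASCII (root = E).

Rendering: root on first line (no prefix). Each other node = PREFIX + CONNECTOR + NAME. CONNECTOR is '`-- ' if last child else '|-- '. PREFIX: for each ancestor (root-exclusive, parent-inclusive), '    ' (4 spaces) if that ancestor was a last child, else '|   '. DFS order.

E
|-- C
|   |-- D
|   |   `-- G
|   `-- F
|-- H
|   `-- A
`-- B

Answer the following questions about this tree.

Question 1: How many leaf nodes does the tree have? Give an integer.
Leaves (nodes with no children): A, B, F, G

Answer: 4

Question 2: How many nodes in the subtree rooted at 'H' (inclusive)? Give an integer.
Subtree rooted at H contains: A, H
Count = 2

Answer: 2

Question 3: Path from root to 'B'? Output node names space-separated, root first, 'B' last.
Walk down from root: E -> B

Answer: E B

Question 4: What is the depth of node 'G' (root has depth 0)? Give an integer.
Answer: 3

Derivation:
Path from root to G: E -> C -> D -> G
Depth = number of edges = 3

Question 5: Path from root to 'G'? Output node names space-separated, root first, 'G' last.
Walk down from root: E -> C -> D -> G

Answer: E C D G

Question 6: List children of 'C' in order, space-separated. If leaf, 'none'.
Node C's children (from adjacency): D, F

Answer: D F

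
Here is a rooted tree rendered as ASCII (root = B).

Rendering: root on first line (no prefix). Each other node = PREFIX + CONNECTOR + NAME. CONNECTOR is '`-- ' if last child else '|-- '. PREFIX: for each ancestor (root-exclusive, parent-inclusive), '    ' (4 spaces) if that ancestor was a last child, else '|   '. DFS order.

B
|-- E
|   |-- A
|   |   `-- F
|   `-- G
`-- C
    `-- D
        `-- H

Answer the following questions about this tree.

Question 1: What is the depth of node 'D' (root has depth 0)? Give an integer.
Path from root to D: B -> C -> D
Depth = number of edges = 2

Answer: 2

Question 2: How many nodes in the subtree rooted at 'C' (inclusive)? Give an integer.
Subtree rooted at C contains: C, D, H
Count = 3

Answer: 3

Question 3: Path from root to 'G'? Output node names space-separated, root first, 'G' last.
Answer: B E G

Derivation:
Walk down from root: B -> E -> G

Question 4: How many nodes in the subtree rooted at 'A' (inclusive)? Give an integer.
Subtree rooted at A contains: A, F
Count = 2

Answer: 2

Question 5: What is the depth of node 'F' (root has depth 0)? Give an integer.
Path from root to F: B -> E -> A -> F
Depth = number of edges = 3

Answer: 3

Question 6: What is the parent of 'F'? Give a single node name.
Answer: A

Derivation:
Scan adjacency: F appears as child of A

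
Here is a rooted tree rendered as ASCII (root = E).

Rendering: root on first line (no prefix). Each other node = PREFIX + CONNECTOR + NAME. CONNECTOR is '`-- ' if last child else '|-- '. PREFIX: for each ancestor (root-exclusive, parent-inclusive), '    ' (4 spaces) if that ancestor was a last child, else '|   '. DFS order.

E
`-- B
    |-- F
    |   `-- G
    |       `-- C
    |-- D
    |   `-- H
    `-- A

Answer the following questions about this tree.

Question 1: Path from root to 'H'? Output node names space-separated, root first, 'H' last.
Answer: E B D H

Derivation:
Walk down from root: E -> B -> D -> H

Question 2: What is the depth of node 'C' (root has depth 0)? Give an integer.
Path from root to C: E -> B -> F -> G -> C
Depth = number of edges = 4

Answer: 4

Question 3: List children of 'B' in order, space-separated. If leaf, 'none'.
Answer: F D A

Derivation:
Node B's children (from adjacency): F, D, A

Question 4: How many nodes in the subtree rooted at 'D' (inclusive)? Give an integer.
Subtree rooted at D contains: D, H
Count = 2

Answer: 2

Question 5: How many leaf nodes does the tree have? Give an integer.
Leaves (nodes with no children): A, C, H

Answer: 3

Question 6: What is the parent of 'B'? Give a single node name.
Scan adjacency: B appears as child of E

Answer: E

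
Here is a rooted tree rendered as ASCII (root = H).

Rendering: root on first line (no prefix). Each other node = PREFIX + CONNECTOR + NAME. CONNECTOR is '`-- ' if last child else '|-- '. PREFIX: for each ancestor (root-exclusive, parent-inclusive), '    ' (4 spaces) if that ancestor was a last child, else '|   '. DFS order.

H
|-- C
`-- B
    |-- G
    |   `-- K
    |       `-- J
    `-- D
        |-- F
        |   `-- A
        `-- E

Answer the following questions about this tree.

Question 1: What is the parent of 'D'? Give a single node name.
Answer: B

Derivation:
Scan adjacency: D appears as child of B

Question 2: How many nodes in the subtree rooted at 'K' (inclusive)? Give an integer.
Subtree rooted at K contains: J, K
Count = 2

Answer: 2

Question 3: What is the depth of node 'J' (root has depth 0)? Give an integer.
Answer: 4

Derivation:
Path from root to J: H -> B -> G -> K -> J
Depth = number of edges = 4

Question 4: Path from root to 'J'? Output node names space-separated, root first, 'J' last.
Answer: H B G K J

Derivation:
Walk down from root: H -> B -> G -> K -> J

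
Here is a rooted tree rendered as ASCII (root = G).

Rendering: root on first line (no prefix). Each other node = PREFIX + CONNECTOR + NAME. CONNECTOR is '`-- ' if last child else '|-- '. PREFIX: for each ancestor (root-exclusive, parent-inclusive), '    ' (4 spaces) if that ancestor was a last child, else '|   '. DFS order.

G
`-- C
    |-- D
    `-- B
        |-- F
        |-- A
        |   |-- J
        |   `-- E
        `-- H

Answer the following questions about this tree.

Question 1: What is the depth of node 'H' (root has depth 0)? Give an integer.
Answer: 3

Derivation:
Path from root to H: G -> C -> B -> H
Depth = number of edges = 3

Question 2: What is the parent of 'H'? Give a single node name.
Scan adjacency: H appears as child of B

Answer: B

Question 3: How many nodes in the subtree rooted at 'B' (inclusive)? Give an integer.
Answer: 6

Derivation:
Subtree rooted at B contains: A, B, E, F, H, J
Count = 6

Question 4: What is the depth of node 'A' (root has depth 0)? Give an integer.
Path from root to A: G -> C -> B -> A
Depth = number of edges = 3

Answer: 3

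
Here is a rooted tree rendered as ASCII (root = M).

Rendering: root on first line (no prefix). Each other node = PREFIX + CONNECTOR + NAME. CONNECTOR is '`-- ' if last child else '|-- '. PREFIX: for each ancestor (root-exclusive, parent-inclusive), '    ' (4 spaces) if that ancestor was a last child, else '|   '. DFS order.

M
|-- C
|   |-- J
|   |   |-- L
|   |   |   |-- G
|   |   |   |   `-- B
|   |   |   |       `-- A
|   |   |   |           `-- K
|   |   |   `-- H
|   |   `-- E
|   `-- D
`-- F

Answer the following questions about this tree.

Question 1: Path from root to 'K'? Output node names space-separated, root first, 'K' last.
Answer: M C J L G B A K

Derivation:
Walk down from root: M -> C -> J -> L -> G -> B -> A -> K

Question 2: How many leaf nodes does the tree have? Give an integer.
Leaves (nodes with no children): D, E, F, H, K

Answer: 5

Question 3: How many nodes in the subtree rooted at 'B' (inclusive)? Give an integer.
Answer: 3

Derivation:
Subtree rooted at B contains: A, B, K
Count = 3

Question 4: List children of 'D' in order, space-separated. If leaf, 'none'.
Node D's children (from adjacency): (leaf)

Answer: none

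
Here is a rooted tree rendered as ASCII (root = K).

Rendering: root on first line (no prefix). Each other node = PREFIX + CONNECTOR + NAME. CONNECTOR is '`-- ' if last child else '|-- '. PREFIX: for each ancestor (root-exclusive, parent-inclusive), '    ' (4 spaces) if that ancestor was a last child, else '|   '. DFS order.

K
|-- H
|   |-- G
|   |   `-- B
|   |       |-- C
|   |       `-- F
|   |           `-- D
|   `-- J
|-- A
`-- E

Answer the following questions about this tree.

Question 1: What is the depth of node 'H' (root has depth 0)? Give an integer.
Answer: 1

Derivation:
Path from root to H: K -> H
Depth = number of edges = 1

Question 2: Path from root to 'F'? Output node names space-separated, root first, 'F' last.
Walk down from root: K -> H -> G -> B -> F

Answer: K H G B F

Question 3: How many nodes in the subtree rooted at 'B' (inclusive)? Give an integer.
Subtree rooted at B contains: B, C, D, F
Count = 4

Answer: 4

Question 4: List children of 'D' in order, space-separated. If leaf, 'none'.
Answer: none

Derivation:
Node D's children (from adjacency): (leaf)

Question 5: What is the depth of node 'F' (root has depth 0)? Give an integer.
Path from root to F: K -> H -> G -> B -> F
Depth = number of edges = 4

Answer: 4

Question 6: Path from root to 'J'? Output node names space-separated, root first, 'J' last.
Walk down from root: K -> H -> J

Answer: K H J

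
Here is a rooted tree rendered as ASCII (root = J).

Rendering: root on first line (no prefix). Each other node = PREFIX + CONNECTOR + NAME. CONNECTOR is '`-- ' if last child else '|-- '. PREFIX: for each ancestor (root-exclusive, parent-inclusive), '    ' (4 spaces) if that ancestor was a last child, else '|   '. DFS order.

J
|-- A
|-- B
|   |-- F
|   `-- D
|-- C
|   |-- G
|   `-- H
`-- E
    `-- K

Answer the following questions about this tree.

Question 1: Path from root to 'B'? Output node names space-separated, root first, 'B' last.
Answer: J B

Derivation:
Walk down from root: J -> B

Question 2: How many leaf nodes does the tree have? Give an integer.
Answer: 6

Derivation:
Leaves (nodes with no children): A, D, F, G, H, K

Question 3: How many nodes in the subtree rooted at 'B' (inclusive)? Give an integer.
Subtree rooted at B contains: B, D, F
Count = 3

Answer: 3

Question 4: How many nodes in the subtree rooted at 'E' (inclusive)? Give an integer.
Subtree rooted at E contains: E, K
Count = 2

Answer: 2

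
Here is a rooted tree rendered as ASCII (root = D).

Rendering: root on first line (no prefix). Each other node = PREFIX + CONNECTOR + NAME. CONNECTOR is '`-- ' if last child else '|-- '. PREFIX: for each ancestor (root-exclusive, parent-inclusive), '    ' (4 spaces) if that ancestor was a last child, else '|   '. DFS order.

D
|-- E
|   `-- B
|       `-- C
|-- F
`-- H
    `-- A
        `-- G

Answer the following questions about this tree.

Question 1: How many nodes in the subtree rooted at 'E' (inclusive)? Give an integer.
Subtree rooted at E contains: B, C, E
Count = 3

Answer: 3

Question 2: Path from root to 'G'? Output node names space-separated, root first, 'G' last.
Answer: D H A G

Derivation:
Walk down from root: D -> H -> A -> G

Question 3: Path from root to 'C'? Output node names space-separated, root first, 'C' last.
Answer: D E B C

Derivation:
Walk down from root: D -> E -> B -> C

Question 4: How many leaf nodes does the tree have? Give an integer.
Answer: 3

Derivation:
Leaves (nodes with no children): C, F, G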